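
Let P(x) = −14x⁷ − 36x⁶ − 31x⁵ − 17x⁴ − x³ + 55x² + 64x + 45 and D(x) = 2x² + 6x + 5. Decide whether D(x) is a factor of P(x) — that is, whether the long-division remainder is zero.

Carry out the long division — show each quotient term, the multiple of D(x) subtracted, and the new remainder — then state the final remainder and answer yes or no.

R(x) = 0, so D(x) is a factor of P(x). yes

Step 1: lead(−14x⁷ − 36x⁶ − 31x⁵ − 17x⁴ − x³ + 55x² + 64x + 45) ÷ lead(D) = −14x⁷ ÷ 2x² = −7x⁵. Subtract (−7x⁵)·D = −14x⁷ − 42x⁶ − 35x⁵. Remainder: 6x⁶ + 4x⁵ − 17x⁴ − x³ + 55x² + 64x + 45.
Step 2: lead(6x⁶ + 4x⁵ − 17x⁴ − x³ + 55x² + 64x + 45) ÷ lead(D) = 6x⁶ ÷ 2x² = 3x⁴. Subtract (3x⁴)·D = 6x⁶ + 18x⁵ + 15x⁴. Remainder: −14x⁵ − 32x⁴ − x³ + 55x² + 64x + 45.
Step 3: lead(−14x⁵ − 32x⁴ − x³ + 55x² + 64x + 45) ÷ lead(D) = −14x⁵ ÷ 2x² = −7x³. Subtract (−7x³)·D = −14x⁵ − 42x⁴ − 35x³. Remainder: 10x⁴ + 34x³ + 55x² + 64x + 45.
Step 4: lead(10x⁴ + 34x³ + 55x² + 64x + 45) ÷ lead(D) = 10x⁴ ÷ 2x² = 5x². Subtract (5x²)·D = 10x⁴ + 30x³ + 25x². Remainder: 4x³ + 30x² + 64x + 45.
Step 5: lead(4x³ + 30x² + 64x + 45) ÷ lead(D) = 4x³ ÷ 2x² = 2x. Subtract (2x)·D = 4x³ + 12x² + 10x. Remainder: 18x² + 54x + 45.
Step 6: lead(18x² + 54x + 45) ÷ lead(D) = 18x² ÷ 2x² = 9. Subtract (9)·D = 18x² + 54x + 45. Remainder: 0.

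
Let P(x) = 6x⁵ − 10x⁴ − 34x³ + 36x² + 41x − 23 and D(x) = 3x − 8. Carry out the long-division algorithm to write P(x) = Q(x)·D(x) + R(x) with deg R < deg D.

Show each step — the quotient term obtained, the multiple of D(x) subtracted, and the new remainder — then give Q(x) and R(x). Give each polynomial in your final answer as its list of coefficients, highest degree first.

Step 1: lead(6x⁵ − 10x⁴ − 34x³ + 36x² + 41x − 23) ÷ lead(D) = 6x⁵ ÷ 3x = 2x⁴. Subtract (2x⁴)·D = 6x⁵ − 16x⁴. Remainder: 6x⁴ − 34x³ + 36x² + 41x − 23.
Step 2: lead(6x⁴ − 34x³ + 36x² + 41x − 23) ÷ lead(D) = 6x⁴ ÷ 3x = 2x³. Subtract (2x³)·D = 6x⁴ − 16x³. Remainder: −18x³ + 36x² + 41x − 23.
Step 3: lead(−18x³ + 36x² + 41x − 23) ÷ lead(D) = −18x³ ÷ 3x = −6x². Subtract (−6x²)·D = −18x³ + 48x². Remainder: −12x² + 41x − 23.
Step 4: lead(−12x² + 41x − 23) ÷ lead(D) = −12x² ÷ 3x = −4x. Subtract (−4x)·D = −12x² + 32x. Remainder: 9x − 23.
Step 5: lead(9x − 23) ÷ lead(D) = 9x ÷ 3x = 3. Subtract (3)·D = 9x − 24. Remainder: 1.

Q = [2, 2, -6, -4, 3]; R = [1]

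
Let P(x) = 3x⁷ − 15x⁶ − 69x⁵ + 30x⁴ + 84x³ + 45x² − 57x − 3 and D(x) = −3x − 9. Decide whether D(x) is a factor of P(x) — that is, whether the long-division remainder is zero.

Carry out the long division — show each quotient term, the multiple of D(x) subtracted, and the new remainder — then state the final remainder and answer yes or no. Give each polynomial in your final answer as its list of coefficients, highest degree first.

R = [6], so D(x) is not a factor of P(x). no

Step 1: lead(3x⁷ − 15x⁶ − 69x⁵ + 30x⁴ + 84x³ + 45x² − 57x − 3) ÷ lead(D) = 3x⁷ ÷ −3x = −x⁶. Subtract (−x⁶)·D = 3x⁷ + 9x⁶. Remainder: −24x⁶ − 69x⁵ + 30x⁴ + 84x³ + 45x² − 57x − 3.
Step 2: lead(−24x⁶ − 69x⁵ + 30x⁴ + 84x³ + 45x² − 57x − 3) ÷ lead(D) = −24x⁶ ÷ −3x = 8x⁵. Subtract (8x⁵)·D = −24x⁶ − 72x⁵. Remainder: 3x⁵ + 30x⁴ + 84x³ + 45x² − 57x − 3.
Step 3: lead(3x⁵ + 30x⁴ + 84x³ + 45x² − 57x − 3) ÷ lead(D) = 3x⁵ ÷ −3x = −x⁴. Subtract (−x⁴)·D = 3x⁵ + 9x⁴. Remainder: 21x⁴ + 84x³ + 45x² − 57x − 3.
Step 4: lead(21x⁴ + 84x³ + 45x² − 57x − 3) ÷ lead(D) = 21x⁴ ÷ −3x = −7x³. Subtract (−7x³)·D = 21x⁴ + 63x³. Remainder: 21x³ + 45x² − 57x − 3.
Step 5: lead(21x³ + 45x² − 57x − 3) ÷ lead(D) = 21x³ ÷ −3x = −7x². Subtract (−7x²)·D = 21x³ + 63x². Remainder: −18x² − 57x − 3.
Step 6: lead(−18x² − 57x − 3) ÷ lead(D) = −18x² ÷ −3x = 6x. Subtract (6x)·D = −18x² − 54x. Remainder: −3x − 3.
Step 7: lead(−3x − 3) ÷ lead(D) = −3x ÷ −3x = 1. Subtract (1)·D = −3x − 9. Remainder: 6.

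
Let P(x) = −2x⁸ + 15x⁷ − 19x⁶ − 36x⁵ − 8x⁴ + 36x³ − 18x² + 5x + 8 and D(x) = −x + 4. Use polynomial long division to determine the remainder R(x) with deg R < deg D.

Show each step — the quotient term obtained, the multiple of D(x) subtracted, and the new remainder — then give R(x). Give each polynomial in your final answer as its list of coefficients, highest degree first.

R = [-4]

Step 1: lead(−2x⁸ + 15x⁷ − 19x⁶ − 36x⁵ − 8x⁴ + 36x³ − 18x² + 5x + 8) ÷ lead(D) = −2x⁸ ÷ −x = 2x⁷. Subtract (2x⁷)·D = −2x⁸ + 8x⁷. Remainder: 7x⁷ − 19x⁶ − 36x⁵ − 8x⁴ + 36x³ − 18x² + 5x + 8.
Step 2: lead(7x⁷ − 19x⁶ − 36x⁵ − 8x⁴ + 36x³ − 18x² + 5x + 8) ÷ lead(D) = 7x⁷ ÷ −x = −7x⁶. Subtract (−7x⁶)·D = 7x⁷ − 28x⁶. Remainder: 9x⁶ − 36x⁵ − 8x⁴ + 36x³ − 18x² + 5x + 8.
Step 3: lead(9x⁶ − 36x⁵ − 8x⁴ + 36x³ − 18x² + 5x + 8) ÷ lead(D) = 9x⁶ ÷ −x = −9x⁵. Subtract (−9x⁵)·D = 9x⁶ − 36x⁵. Remainder: −8x⁴ + 36x³ − 18x² + 5x + 8.
Step 4: lead(−8x⁴ + 36x³ − 18x² + 5x + 8) ÷ lead(D) = −8x⁴ ÷ −x = 8x³. Subtract (8x³)·D = −8x⁴ + 32x³. Remainder: 4x³ − 18x² + 5x + 8.
Step 5: lead(4x³ − 18x² + 5x + 8) ÷ lead(D) = 4x³ ÷ −x = −4x². Subtract (−4x²)·D = 4x³ − 16x². Remainder: −2x² + 5x + 8.
Step 6: lead(−2x² + 5x + 8) ÷ lead(D) = −2x² ÷ −x = 2x. Subtract (2x)·D = −2x² + 8x. Remainder: −3x + 8.
Step 7: lead(−3x + 8) ÷ lead(D) = −3x ÷ −x = 3. Subtract (3)·D = −3x + 12. Remainder: −4.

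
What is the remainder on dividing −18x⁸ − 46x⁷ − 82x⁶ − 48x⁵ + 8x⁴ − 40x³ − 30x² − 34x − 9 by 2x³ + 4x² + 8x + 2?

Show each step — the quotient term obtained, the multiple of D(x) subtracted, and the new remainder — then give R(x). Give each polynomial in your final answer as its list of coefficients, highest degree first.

R = [-8, -3]

Step 1: lead(−18x⁸ − 46x⁷ − 82x⁶ − 48x⁵ + 8x⁴ − 40x³ − 30x² − 34x − 9) ÷ lead(D) = −18x⁸ ÷ 2x³ = −9x⁵. Subtract (−9x⁵)·D = −18x⁸ − 36x⁷ − 72x⁶ − 18x⁵. Remainder: −10x⁷ − 10x⁶ − 30x⁵ + 8x⁴ − 40x³ − 30x² − 34x − 9.
Step 2: lead(−10x⁷ − 10x⁶ − 30x⁵ + 8x⁴ − 40x³ − 30x² − 34x − 9) ÷ lead(D) = −10x⁷ ÷ 2x³ = −5x⁴. Subtract (−5x⁴)·D = −10x⁷ − 20x⁶ − 40x⁵ − 10x⁴. Remainder: 10x⁶ + 10x⁵ + 18x⁴ − 40x³ − 30x² − 34x − 9.
Step 3: lead(10x⁶ + 10x⁵ + 18x⁴ − 40x³ − 30x² − 34x − 9) ÷ lead(D) = 10x⁶ ÷ 2x³ = 5x³. Subtract (5x³)·D = 10x⁶ + 20x⁵ + 40x⁴ + 10x³. Remainder: −10x⁵ − 22x⁴ − 50x³ − 30x² − 34x − 9.
Step 4: lead(−10x⁵ − 22x⁴ − 50x³ − 30x² − 34x − 9) ÷ lead(D) = −10x⁵ ÷ 2x³ = −5x². Subtract (−5x²)·D = −10x⁵ − 20x⁴ − 40x³ − 10x². Remainder: −2x⁴ − 10x³ − 20x² − 34x − 9.
Step 5: lead(−2x⁴ − 10x³ − 20x² − 34x − 9) ÷ lead(D) = −2x⁴ ÷ 2x³ = −x. Subtract (−x)·D = −2x⁴ − 4x³ − 8x² − 2x. Remainder: −6x³ − 12x² − 32x − 9.
Step 6: lead(−6x³ − 12x² − 32x − 9) ÷ lead(D) = −6x³ ÷ 2x³ = −3. Subtract (−3)·D = −6x³ − 12x² − 24x − 6. Remainder: −8x − 3.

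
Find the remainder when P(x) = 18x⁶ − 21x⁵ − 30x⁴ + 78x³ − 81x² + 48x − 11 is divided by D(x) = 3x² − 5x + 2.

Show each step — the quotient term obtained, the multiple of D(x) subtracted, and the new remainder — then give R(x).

Step 1: lead(18x⁶ − 21x⁵ − 30x⁴ + 78x³ − 81x² + 48x − 11) ÷ lead(D) = 18x⁶ ÷ 3x² = 6x⁴. Subtract (6x⁴)·D = 18x⁶ − 30x⁵ + 12x⁴. Remainder: 9x⁵ − 42x⁴ + 78x³ − 81x² + 48x − 11.
Step 2: lead(9x⁵ − 42x⁴ + 78x³ − 81x² + 48x − 11) ÷ lead(D) = 9x⁵ ÷ 3x² = 3x³. Subtract (3x³)·D = 9x⁵ − 15x⁴ + 6x³. Remainder: −27x⁴ + 72x³ − 81x² + 48x − 11.
Step 3: lead(−27x⁴ + 72x³ − 81x² + 48x − 11) ÷ lead(D) = −27x⁴ ÷ 3x² = −9x². Subtract (−9x²)·D = −27x⁴ + 45x³ − 18x². Remainder: 27x³ − 63x² + 48x − 11.
Step 4: lead(27x³ − 63x² + 48x − 11) ÷ lead(D) = 27x³ ÷ 3x² = 9x. Subtract (9x)·D = 27x³ − 45x² + 18x. Remainder: −18x² + 30x − 11.
Step 5: lead(−18x² + 30x − 11) ÷ lead(D) = −18x² ÷ 3x² = −6. Subtract (−6)·D = −18x² + 30x − 12. Remainder: 1.

R(x) = 1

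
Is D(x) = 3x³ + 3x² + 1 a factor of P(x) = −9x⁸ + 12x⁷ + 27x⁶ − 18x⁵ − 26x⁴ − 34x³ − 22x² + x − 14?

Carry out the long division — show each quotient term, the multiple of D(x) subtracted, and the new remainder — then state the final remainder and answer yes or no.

Step 1: lead(−9x⁸ + 12x⁷ + 27x⁶ − 18x⁵ − 26x⁴ − 34x³ − 22x² + x − 14) ÷ lead(D) = −9x⁸ ÷ 3x³ = −3x⁵. Subtract (−3x⁵)·D = −9x⁸ − 9x⁷ − 3x⁵. Remainder: 21x⁷ + 27x⁶ − 15x⁵ − 26x⁴ − 34x³ − 22x² + x − 14.
Step 2: lead(21x⁷ + 27x⁶ − 15x⁵ − 26x⁴ − 34x³ − 22x² + x − 14) ÷ lead(D) = 21x⁷ ÷ 3x³ = 7x⁴. Subtract (7x⁴)·D = 21x⁷ + 21x⁶ + 7x⁴. Remainder: 6x⁶ − 15x⁵ − 33x⁴ − 34x³ − 22x² + x − 14.
Step 3: lead(6x⁶ − 15x⁵ − 33x⁴ − 34x³ − 22x² + x − 14) ÷ lead(D) = 6x⁶ ÷ 3x³ = 2x³. Subtract (2x³)·D = 6x⁶ + 6x⁵ + 2x³. Remainder: −21x⁵ − 33x⁴ − 36x³ − 22x² + x − 14.
Step 4: lead(−21x⁵ − 33x⁴ − 36x³ − 22x² + x − 14) ÷ lead(D) = −21x⁵ ÷ 3x³ = −7x². Subtract (−7x²)·D = −21x⁵ − 21x⁴ − 7x². Remainder: −12x⁴ − 36x³ − 15x² + x − 14.
Step 5: lead(−12x⁴ − 36x³ − 15x² + x − 14) ÷ lead(D) = −12x⁴ ÷ 3x³ = −4x. Subtract (−4x)·D = −12x⁴ − 12x³ − 4x. Remainder: −24x³ − 15x² + 5x − 14.
Step 6: lead(−24x³ − 15x² + 5x − 14) ÷ lead(D) = −24x³ ÷ 3x³ = −8. Subtract (−8)·D = −24x³ − 24x² − 8. Remainder: 9x² + 5x − 6.

R(x) = 9x² + 5x − 6, so D(x) is not a factor of P(x). no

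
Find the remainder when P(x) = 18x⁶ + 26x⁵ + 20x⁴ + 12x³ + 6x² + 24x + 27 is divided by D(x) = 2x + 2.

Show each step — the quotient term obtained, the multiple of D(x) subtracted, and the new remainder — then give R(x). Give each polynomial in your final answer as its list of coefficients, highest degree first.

R = [9]

Step 1: lead(18x⁶ + 26x⁵ + 20x⁴ + 12x³ + 6x² + 24x + 27) ÷ lead(D) = 18x⁶ ÷ 2x = 9x⁵. Subtract (9x⁵)·D = 18x⁶ + 18x⁵. Remainder: 8x⁵ + 20x⁴ + 12x³ + 6x² + 24x + 27.
Step 2: lead(8x⁵ + 20x⁴ + 12x³ + 6x² + 24x + 27) ÷ lead(D) = 8x⁵ ÷ 2x = 4x⁴. Subtract (4x⁴)·D = 8x⁵ + 8x⁴. Remainder: 12x⁴ + 12x³ + 6x² + 24x + 27.
Step 3: lead(12x⁴ + 12x³ + 6x² + 24x + 27) ÷ lead(D) = 12x⁴ ÷ 2x = 6x³. Subtract (6x³)·D = 12x⁴ + 12x³. Remainder: 6x² + 24x + 27.
Step 4: lead(6x² + 24x + 27) ÷ lead(D) = 6x² ÷ 2x = 3x. Subtract (3x)·D = 6x² + 6x. Remainder: 18x + 27.
Step 5: lead(18x + 27) ÷ lead(D) = 18x ÷ 2x = 9. Subtract (9)·D = 18x + 18. Remainder: 9.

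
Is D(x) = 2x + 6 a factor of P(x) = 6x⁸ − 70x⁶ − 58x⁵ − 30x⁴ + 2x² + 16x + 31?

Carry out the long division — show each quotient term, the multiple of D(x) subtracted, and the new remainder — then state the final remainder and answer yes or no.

Step 1: lead(6x⁸ − 70x⁶ − 58x⁵ − 30x⁴ + 2x² + 16x + 31) ÷ lead(D) = 6x⁸ ÷ 2x = 3x⁷. Subtract (3x⁷)·D = 6x⁸ + 18x⁷. Remainder: −18x⁷ − 70x⁶ − 58x⁵ − 30x⁴ + 2x² + 16x + 31.
Step 2: lead(−18x⁷ − 70x⁶ − 58x⁵ − 30x⁴ + 2x² + 16x + 31) ÷ lead(D) = −18x⁷ ÷ 2x = −9x⁶. Subtract (−9x⁶)·D = −18x⁷ − 54x⁶. Remainder: −16x⁶ − 58x⁵ − 30x⁴ + 2x² + 16x + 31.
Step 3: lead(−16x⁶ − 58x⁵ − 30x⁴ + 2x² + 16x + 31) ÷ lead(D) = −16x⁶ ÷ 2x = −8x⁵. Subtract (−8x⁵)·D = −16x⁶ − 48x⁵. Remainder: −10x⁵ − 30x⁴ + 2x² + 16x + 31.
Step 4: lead(−10x⁵ − 30x⁴ + 2x² + 16x + 31) ÷ lead(D) = −10x⁵ ÷ 2x = −5x⁴. Subtract (−5x⁴)·D = −10x⁵ − 30x⁴. Remainder: 2x² + 16x + 31.
Step 5: lead(2x² + 16x + 31) ÷ lead(D) = 2x² ÷ 2x = x. Subtract (x)·D = 2x² + 6x. Remainder: 10x + 31.
Step 6: lead(10x + 31) ÷ lead(D) = 10x ÷ 2x = 5. Subtract (5)·D = 10x + 30. Remainder: 1.

R(x) = 1, so D(x) is not a factor of P(x). no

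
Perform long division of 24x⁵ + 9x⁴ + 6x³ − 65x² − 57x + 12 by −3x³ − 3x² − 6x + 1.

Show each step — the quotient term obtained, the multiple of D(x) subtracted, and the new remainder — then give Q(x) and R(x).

Q(x) = −8x² + 5x + 9; R(x) = −8x + 3

Step 1: lead(24x⁵ + 9x⁴ + 6x³ − 65x² − 57x + 12) ÷ lead(D) = 24x⁵ ÷ −3x³ = −8x². Subtract (−8x²)·D = 24x⁵ + 24x⁴ + 48x³ − 8x². Remainder: −15x⁴ − 42x³ − 57x² − 57x + 12.
Step 2: lead(−15x⁴ − 42x³ − 57x² − 57x + 12) ÷ lead(D) = −15x⁴ ÷ −3x³ = 5x. Subtract (5x)·D = −15x⁴ − 15x³ − 30x² + 5x. Remainder: −27x³ − 27x² − 62x + 12.
Step 3: lead(−27x³ − 27x² − 62x + 12) ÷ lead(D) = −27x³ ÷ −3x³ = 9. Subtract (9)·D = −27x³ − 27x² − 54x + 9. Remainder: −8x + 3.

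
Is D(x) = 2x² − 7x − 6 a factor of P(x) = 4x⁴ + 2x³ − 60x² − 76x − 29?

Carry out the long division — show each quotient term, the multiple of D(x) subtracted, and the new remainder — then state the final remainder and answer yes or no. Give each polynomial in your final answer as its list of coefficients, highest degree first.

Step 1: lead(4x⁴ + 2x³ − 60x² − 76x − 29) ÷ lead(D) = 4x⁴ ÷ 2x² = 2x². Subtract (2x²)·D = 4x⁴ − 14x³ − 12x². Remainder: 16x³ − 48x² − 76x − 29.
Step 2: lead(16x³ − 48x² − 76x − 29) ÷ lead(D) = 16x³ ÷ 2x² = 8x. Subtract (8x)·D = 16x³ − 56x² − 48x. Remainder: 8x² − 28x − 29.
Step 3: lead(8x² − 28x − 29) ÷ lead(D) = 8x² ÷ 2x² = 4. Subtract (4)·D = 8x² − 28x − 24. Remainder: −5.

R = [-5], so D(x) is not a factor of P(x). no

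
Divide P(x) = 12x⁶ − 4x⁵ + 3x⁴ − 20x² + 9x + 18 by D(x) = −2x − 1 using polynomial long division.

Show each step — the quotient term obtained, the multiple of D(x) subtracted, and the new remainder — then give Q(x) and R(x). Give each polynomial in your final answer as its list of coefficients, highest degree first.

Step 1: lead(12x⁶ − 4x⁵ + 3x⁴ − 20x² + 9x + 18) ÷ lead(D) = 12x⁶ ÷ −2x = −6x⁵. Subtract (−6x⁵)·D = 12x⁶ + 6x⁵. Remainder: −10x⁵ + 3x⁴ − 20x² + 9x + 18.
Step 2: lead(−10x⁵ + 3x⁴ − 20x² + 9x + 18) ÷ lead(D) = −10x⁵ ÷ −2x = 5x⁴. Subtract (5x⁴)·D = −10x⁵ − 5x⁴. Remainder: 8x⁴ − 20x² + 9x + 18.
Step 3: lead(8x⁴ − 20x² + 9x + 18) ÷ lead(D) = 8x⁴ ÷ −2x = −4x³. Subtract (−4x³)·D = 8x⁴ + 4x³. Remainder: −4x³ − 20x² + 9x + 18.
Step 4: lead(−4x³ − 20x² + 9x + 18) ÷ lead(D) = −4x³ ÷ −2x = 2x². Subtract (2x²)·D = −4x³ − 2x². Remainder: −18x² + 9x + 18.
Step 5: lead(−18x² + 9x + 18) ÷ lead(D) = −18x² ÷ −2x = 9x. Subtract (9x)·D = −18x² − 9x. Remainder: 18x + 18.
Step 6: lead(18x + 18) ÷ lead(D) = 18x ÷ −2x = −9. Subtract (−9)·D = 18x + 9. Remainder: 9.

Q = [-6, 5, -4, 2, 9, -9]; R = [9]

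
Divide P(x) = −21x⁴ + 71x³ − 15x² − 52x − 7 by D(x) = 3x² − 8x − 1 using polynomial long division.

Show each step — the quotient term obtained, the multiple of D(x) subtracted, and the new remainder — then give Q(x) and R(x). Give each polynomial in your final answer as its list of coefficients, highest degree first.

Q = [-7, 5, 6]; R = [1, -1]

Step 1: lead(−21x⁴ + 71x³ − 15x² − 52x − 7) ÷ lead(D) = −21x⁴ ÷ 3x² = −7x². Subtract (−7x²)·D = −21x⁴ + 56x³ + 7x². Remainder: 15x³ − 22x² − 52x − 7.
Step 2: lead(15x³ − 22x² − 52x − 7) ÷ lead(D) = 15x³ ÷ 3x² = 5x. Subtract (5x)·D = 15x³ − 40x² − 5x. Remainder: 18x² − 47x − 7.
Step 3: lead(18x² − 47x − 7) ÷ lead(D) = 18x² ÷ 3x² = 6. Subtract (6)·D = 18x² − 48x − 6. Remainder: x − 1.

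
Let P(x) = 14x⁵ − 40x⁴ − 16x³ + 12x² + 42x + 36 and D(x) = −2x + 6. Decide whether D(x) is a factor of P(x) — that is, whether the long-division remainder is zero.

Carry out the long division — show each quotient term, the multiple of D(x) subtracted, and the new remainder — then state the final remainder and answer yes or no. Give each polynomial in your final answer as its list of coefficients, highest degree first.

R = [0], so D(x) is a factor of P(x). yes

Step 1: lead(14x⁵ − 40x⁴ − 16x³ + 12x² + 42x + 36) ÷ lead(D) = 14x⁵ ÷ −2x = −7x⁴. Subtract (−7x⁴)·D = 14x⁵ − 42x⁴. Remainder: 2x⁴ − 16x³ + 12x² + 42x + 36.
Step 2: lead(2x⁴ − 16x³ + 12x² + 42x + 36) ÷ lead(D) = 2x⁴ ÷ −2x = −x³. Subtract (−x³)·D = 2x⁴ − 6x³. Remainder: −10x³ + 12x² + 42x + 36.
Step 3: lead(−10x³ + 12x² + 42x + 36) ÷ lead(D) = −10x³ ÷ −2x = 5x². Subtract (5x²)·D = −10x³ + 30x². Remainder: −18x² + 42x + 36.
Step 4: lead(−18x² + 42x + 36) ÷ lead(D) = −18x² ÷ −2x = 9x. Subtract (9x)·D = −18x² + 54x. Remainder: −12x + 36.
Step 5: lead(−12x + 36) ÷ lead(D) = −12x ÷ −2x = 6. Subtract (6)·D = −12x + 36. Remainder: 0.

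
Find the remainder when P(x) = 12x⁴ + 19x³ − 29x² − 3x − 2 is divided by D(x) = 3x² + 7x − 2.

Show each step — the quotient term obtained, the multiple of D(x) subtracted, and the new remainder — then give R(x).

R(x) = −9x − 2

Step 1: lead(12x⁴ + 19x³ − 29x² − 3x − 2) ÷ lead(D) = 12x⁴ ÷ 3x² = 4x². Subtract (4x²)·D = 12x⁴ + 28x³ − 8x². Remainder: −9x³ − 21x² − 3x − 2.
Step 2: lead(−9x³ − 21x² − 3x − 2) ÷ lead(D) = −9x³ ÷ 3x² = −3x. Subtract (−3x)·D = −9x³ − 21x² + 6x. Remainder: −9x − 2.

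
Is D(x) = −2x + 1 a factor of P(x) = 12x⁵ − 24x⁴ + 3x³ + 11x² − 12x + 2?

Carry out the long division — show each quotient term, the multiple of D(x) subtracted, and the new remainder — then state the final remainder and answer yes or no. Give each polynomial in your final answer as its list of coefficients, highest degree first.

Step 1: lead(12x⁵ − 24x⁴ + 3x³ + 11x² − 12x + 2) ÷ lead(D) = 12x⁵ ÷ −2x = −6x⁴. Subtract (−6x⁴)·D = 12x⁵ − 6x⁴. Remainder: −18x⁴ + 3x³ + 11x² − 12x + 2.
Step 2: lead(−18x⁴ + 3x³ + 11x² − 12x + 2) ÷ lead(D) = −18x⁴ ÷ −2x = 9x³. Subtract (9x³)·D = −18x⁴ + 9x³. Remainder: −6x³ + 11x² − 12x + 2.
Step 3: lead(−6x³ + 11x² − 12x + 2) ÷ lead(D) = −6x³ ÷ −2x = 3x². Subtract (3x²)·D = −6x³ + 3x². Remainder: 8x² − 12x + 2.
Step 4: lead(8x² − 12x + 2) ÷ lead(D) = 8x² ÷ −2x = −4x. Subtract (−4x)·D = 8x² − 4x. Remainder: −8x + 2.
Step 5: lead(−8x + 2) ÷ lead(D) = −8x ÷ −2x = 4. Subtract (4)·D = −8x + 4. Remainder: −2.

R = [-2], so D(x) is not a factor of P(x). no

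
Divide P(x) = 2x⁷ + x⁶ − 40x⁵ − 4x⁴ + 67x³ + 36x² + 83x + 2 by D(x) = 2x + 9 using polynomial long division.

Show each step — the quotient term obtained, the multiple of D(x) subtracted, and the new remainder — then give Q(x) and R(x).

Step 1: lead(2x⁷ + x⁶ − 40x⁵ − 4x⁴ + 67x³ + 36x² + 83x + 2) ÷ lead(D) = 2x⁷ ÷ 2x = x⁶. Subtract (x⁶)·D = 2x⁷ + 9x⁶. Remainder: −8x⁶ − 40x⁵ − 4x⁴ + 67x³ + 36x² + 83x + 2.
Step 2: lead(−8x⁶ − 40x⁵ − 4x⁴ + 67x³ + 36x² + 83x + 2) ÷ lead(D) = −8x⁶ ÷ 2x = −4x⁵. Subtract (−4x⁵)·D = −8x⁶ − 36x⁵. Remainder: −4x⁵ − 4x⁴ + 67x³ + 36x² + 83x + 2.
Step 3: lead(−4x⁵ − 4x⁴ + 67x³ + 36x² + 83x + 2) ÷ lead(D) = −4x⁵ ÷ 2x = −2x⁴. Subtract (−2x⁴)·D = −4x⁵ − 18x⁴. Remainder: 14x⁴ + 67x³ + 36x² + 83x + 2.
Step 4: lead(14x⁴ + 67x³ + 36x² + 83x + 2) ÷ lead(D) = 14x⁴ ÷ 2x = 7x³. Subtract (7x³)·D = 14x⁴ + 63x³. Remainder: 4x³ + 36x² + 83x + 2.
Step 5: lead(4x³ + 36x² + 83x + 2) ÷ lead(D) = 4x³ ÷ 2x = 2x². Subtract (2x²)·D = 4x³ + 18x². Remainder: 18x² + 83x + 2.
Step 6: lead(18x² + 83x + 2) ÷ lead(D) = 18x² ÷ 2x = 9x. Subtract (9x)·D = 18x² + 81x. Remainder: 2x + 2.
Step 7: lead(2x + 2) ÷ lead(D) = 2x ÷ 2x = 1. Subtract (1)·D = 2x + 9. Remainder: −7.

Q(x) = x⁶ − 4x⁵ − 2x⁴ + 7x³ + 2x² + 9x + 1; R(x) = −7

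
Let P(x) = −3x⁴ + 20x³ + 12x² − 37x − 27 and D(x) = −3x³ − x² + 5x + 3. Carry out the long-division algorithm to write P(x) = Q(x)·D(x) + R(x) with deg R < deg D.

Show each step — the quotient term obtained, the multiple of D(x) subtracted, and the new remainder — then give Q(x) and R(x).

Step 1: lead(−3x⁴ + 20x³ + 12x² − 37x − 27) ÷ lead(D) = −3x⁴ ÷ −3x³ = x. Subtract (x)·D = −3x⁴ − x³ + 5x² + 3x. Remainder: 21x³ + 7x² − 40x − 27.
Step 2: lead(21x³ + 7x² − 40x − 27) ÷ lead(D) = 21x³ ÷ −3x³ = −7. Subtract (−7)·D = 21x³ + 7x² − 35x − 21. Remainder: −5x − 6.

Q(x) = x − 7; R(x) = −5x − 6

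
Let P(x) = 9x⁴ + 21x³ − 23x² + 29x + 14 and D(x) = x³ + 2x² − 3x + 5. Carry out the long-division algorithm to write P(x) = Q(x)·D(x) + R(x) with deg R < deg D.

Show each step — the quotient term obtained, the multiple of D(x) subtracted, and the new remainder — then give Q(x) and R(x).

Q(x) = 9x + 3; R(x) = −2x² − 7x − 1

Step 1: lead(9x⁴ + 21x³ − 23x² + 29x + 14) ÷ lead(D) = 9x⁴ ÷ x³ = 9x. Subtract (9x)·D = 9x⁴ + 18x³ − 27x² + 45x. Remainder: 3x³ + 4x² − 16x + 14.
Step 2: lead(3x³ + 4x² − 16x + 14) ÷ lead(D) = 3x³ ÷ x³ = 3. Subtract (3)·D = 3x³ + 6x² − 9x + 15. Remainder: −2x² − 7x − 1.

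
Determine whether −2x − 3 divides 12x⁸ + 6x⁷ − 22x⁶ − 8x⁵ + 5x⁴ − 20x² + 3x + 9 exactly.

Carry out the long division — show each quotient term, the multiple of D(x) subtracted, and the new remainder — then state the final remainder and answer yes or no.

R(x) = 0, so D(x) is a factor of P(x). yes

Step 1: lead(12x⁸ + 6x⁷ − 22x⁶ − 8x⁵ + 5x⁴ − 20x² + 3x + 9) ÷ lead(D) = 12x⁸ ÷ −2x = −6x⁷. Subtract (−6x⁷)·D = 12x⁸ + 18x⁷. Remainder: −12x⁷ − 22x⁶ − 8x⁵ + 5x⁴ − 20x² + 3x + 9.
Step 2: lead(−12x⁷ − 22x⁶ − 8x⁵ + 5x⁴ − 20x² + 3x + 9) ÷ lead(D) = −12x⁷ ÷ −2x = 6x⁶. Subtract (6x⁶)·D = −12x⁷ − 18x⁶. Remainder: −4x⁶ − 8x⁵ + 5x⁴ − 20x² + 3x + 9.
Step 3: lead(−4x⁶ − 8x⁵ + 5x⁴ − 20x² + 3x + 9) ÷ lead(D) = −4x⁶ ÷ −2x = 2x⁵. Subtract (2x⁵)·D = −4x⁶ − 6x⁵. Remainder: −2x⁵ + 5x⁴ − 20x² + 3x + 9.
Step 4: lead(−2x⁵ + 5x⁴ − 20x² + 3x + 9) ÷ lead(D) = −2x⁵ ÷ −2x = x⁴. Subtract (x⁴)·D = −2x⁵ − 3x⁴. Remainder: 8x⁴ − 20x² + 3x + 9.
Step 5: lead(8x⁴ − 20x² + 3x + 9) ÷ lead(D) = 8x⁴ ÷ −2x = −4x³. Subtract (−4x³)·D = 8x⁴ + 12x³. Remainder: −12x³ − 20x² + 3x + 9.
Step 6: lead(−12x³ − 20x² + 3x + 9) ÷ lead(D) = −12x³ ÷ −2x = 6x². Subtract (6x²)·D = −12x³ − 18x². Remainder: −2x² + 3x + 9.
Step 7: lead(−2x² + 3x + 9) ÷ lead(D) = −2x² ÷ −2x = x. Subtract (x)·D = −2x² − 3x. Remainder: 6x + 9.
Step 8: lead(6x + 9) ÷ lead(D) = 6x ÷ −2x = −3. Subtract (−3)·D = 6x + 9. Remainder: 0.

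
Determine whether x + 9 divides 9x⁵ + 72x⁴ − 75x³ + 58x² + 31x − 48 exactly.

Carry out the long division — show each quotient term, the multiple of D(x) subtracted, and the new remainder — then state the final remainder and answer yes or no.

Step 1: lead(9x⁵ + 72x⁴ − 75x³ + 58x² + 31x − 48) ÷ lead(D) = 9x⁵ ÷ x = 9x⁴. Subtract (9x⁴)·D = 9x⁵ + 81x⁴. Remainder: −9x⁴ − 75x³ + 58x² + 31x − 48.
Step 2: lead(−9x⁴ − 75x³ + 58x² + 31x − 48) ÷ lead(D) = −9x⁴ ÷ x = −9x³. Subtract (−9x³)·D = −9x⁴ − 81x³. Remainder: 6x³ + 58x² + 31x − 48.
Step 3: lead(6x³ + 58x² + 31x − 48) ÷ lead(D) = 6x³ ÷ x = 6x². Subtract (6x²)·D = 6x³ + 54x². Remainder: 4x² + 31x − 48.
Step 4: lead(4x² + 31x − 48) ÷ lead(D) = 4x² ÷ x = 4x. Subtract (4x)·D = 4x² + 36x. Remainder: −5x − 48.
Step 5: lead(−5x − 48) ÷ lead(D) = −5x ÷ x = −5. Subtract (−5)·D = −5x − 45. Remainder: −3.

R(x) = −3, so D(x) is not a factor of P(x). no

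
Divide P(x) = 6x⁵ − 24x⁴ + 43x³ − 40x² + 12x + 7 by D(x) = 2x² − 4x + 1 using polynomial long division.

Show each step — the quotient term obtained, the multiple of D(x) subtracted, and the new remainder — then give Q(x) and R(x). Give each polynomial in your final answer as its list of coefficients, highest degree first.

Q = [3, -6, 8, -1]; R = [8]

Step 1: lead(6x⁵ − 24x⁴ + 43x³ − 40x² + 12x + 7) ÷ lead(D) = 6x⁵ ÷ 2x² = 3x³. Subtract (3x³)·D = 6x⁵ − 12x⁴ + 3x³. Remainder: −12x⁴ + 40x³ − 40x² + 12x + 7.
Step 2: lead(−12x⁴ + 40x³ − 40x² + 12x + 7) ÷ lead(D) = −12x⁴ ÷ 2x² = −6x². Subtract (−6x²)·D = −12x⁴ + 24x³ − 6x². Remainder: 16x³ − 34x² + 12x + 7.
Step 3: lead(16x³ − 34x² + 12x + 7) ÷ lead(D) = 16x³ ÷ 2x² = 8x. Subtract (8x)·D = 16x³ − 32x² + 8x. Remainder: −2x² + 4x + 7.
Step 4: lead(−2x² + 4x + 7) ÷ lead(D) = −2x² ÷ 2x² = −1. Subtract (−1)·D = −2x² + 4x − 1. Remainder: 8.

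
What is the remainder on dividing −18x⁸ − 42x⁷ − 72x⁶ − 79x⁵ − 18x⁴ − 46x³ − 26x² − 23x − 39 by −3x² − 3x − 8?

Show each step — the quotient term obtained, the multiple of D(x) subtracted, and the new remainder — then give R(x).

R(x) = 1

Step 1: lead(−18x⁸ − 42x⁷ − 72x⁶ − 79x⁵ − 18x⁴ − 46x³ − 26x² − 23x − 39) ÷ lead(D) = −18x⁸ ÷ −3x² = 6x⁶. Subtract (6x⁶)·D = −18x⁸ − 18x⁷ − 48x⁶. Remainder: −24x⁷ − 24x⁶ − 79x⁵ − 18x⁴ − 46x³ − 26x² − 23x − 39.
Step 2: lead(−24x⁷ − 24x⁶ − 79x⁵ − 18x⁴ − 46x³ − 26x² − 23x − 39) ÷ lead(D) = −24x⁷ ÷ −3x² = 8x⁵. Subtract (8x⁵)·D = −24x⁷ − 24x⁶ − 64x⁵. Remainder: −15x⁵ − 18x⁴ − 46x³ − 26x² − 23x − 39.
Step 3: lead(−15x⁵ − 18x⁴ − 46x³ − 26x² − 23x − 39) ÷ lead(D) = −15x⁵ ÷ −3x² = 5x³. Subtract (5x³)·D = −15x⁵ − 15x⁴ − 40x³. Remainder: −3x⁴ − 6x³ − 26x² − 23x − 39.
Step 4: lead(−3x⁴ − 6x³ − 26x² − 23x − 39) ÷ lead(D) = −3x⁴ ÷ −3x² = x². Subtract (x²)·D = −3x⁴ − 3x³ − 8x². Remainder: −3x³ − 18x² − 23x − 39.
Step 5: lead(−3x³ − 18x² − 23x − 39) ÷ lead(D) = −3x³ ÷ −3x² = x. Subtract (x)·D = −3x³ − 3x² − 8x. Remainder: −15x² − 15x − 39.
Step 6: lead(−15x² − 15x − 39) ÷ lead(D) = −15x² ÷ −3x² = 5. Subtract (5)·D = −15x² − 15x − 40. Remainder: 1.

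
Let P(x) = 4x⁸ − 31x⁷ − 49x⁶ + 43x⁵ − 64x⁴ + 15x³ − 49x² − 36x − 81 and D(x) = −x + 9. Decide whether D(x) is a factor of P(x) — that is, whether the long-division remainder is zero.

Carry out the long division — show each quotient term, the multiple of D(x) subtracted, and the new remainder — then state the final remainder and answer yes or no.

R(x) = 0, so D(x) is a factor of P(x). yes

Step 1: lead(4x⁸ − 31x⁷ − 49x⁶ + 43x⁵ − 64x⁴ + 15x³ − 49x² − 36x − 81) ÷ lead(D) = 4x⁸ ÷ −x = −4x⁷. Subtract (−4x⁷)·D = 4x⁸ − 36x⁷. Remainder: 5x⁷ − 49x⁶ + 43x⁵ − 64x⁴ + 15x³ − 49x² − 36x − 81.
Step 2: lead(5x⁷ − 49x⁶ + 43x⁵ − 64x⁴ + 15x³ − 49x² − 36x − 81) ÷ lead(D) = 5x⁷ ÷ −x = −5x⁶. Subtract (−5x⁶)·D = 5x⁷ − 45x⁶. Remainder: −4x⁶ + 43x⁵ − 64x⁴ + 15x³ − 49x² − 36x − 81.
Step 3: lead(−4x⁶ + 43x⁵ − 64x⁴ + 15x³ − 49x² − 36x − 81) ÷ lead(D) = −4x⁶ ÷ −x = 4x⁵. Subtract (4x⁵)·D = −4x⁶ + 36x⁵. Remainder: 7x⁵ − 64x⁴ + 15x³ − 49x² − 36x − 81.
Step 4: lead(7x⁵ − 64x⁴ + 15x³ − 49x² − 36x − 81) ÷ lead(D) = 7x⁵ ÷ −x = −7x⁴. Subtract (−7x⁴)·D = 7x⁵ − 63x⁴. Remainder: −x⁴ + 15x³ − 49x² − 36x − 81.
Step 5: lead(−x⁴ + 15x³ − 49x² − 36x − 81) ÷ lead(D) = −x⁴ ÷ −x = x³. Subtract (x³)·D = −x⁴ + 9x³. Remainder: 6x³ − 49x² − 36x − 81.
Step 6: lead(6x³ − 49x² − 36x − 81) ÷ lead(D) = 6x³ ÷ −x = −6x². Subtract (−6x²)·D = 6x³ − 54x². Remainder: 5x² − 36x − 81.
Step 7: lead(5x² − 36x − 81) ÷ lead(D) = 5x² ÷ −x = −5x. Subtract (−5x)·D = 5x² − 45x. Remainder: 9x − 81.
Step 8: lead(9x − 81) ÷ lead(D) = 9x ÷ −x = −9. Subtract (−9)·D = 9x − 81. Remainder: 0.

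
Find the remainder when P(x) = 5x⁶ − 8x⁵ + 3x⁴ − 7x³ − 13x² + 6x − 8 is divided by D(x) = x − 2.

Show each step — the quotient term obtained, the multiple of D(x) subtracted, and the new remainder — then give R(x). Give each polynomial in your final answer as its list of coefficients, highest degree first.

Step 1: lead(5x⁶ − 8x⁵ + 3x⁴ − 7x³ − 13x² + 6x − 8) ÷ lead(D) = 5x⁶ ÷ x = 5x⁵. Subtract (5x⁵)·D = 5x⁶ − 10x⁵. Remainder: 2x⁵ + 3x⁴ − 7x³ − 13x² + 6x − 8.
Step 2: lead(2x⁵ + 3x⁴ − 7x³ − 13x² + 6x − 8) ÷ lead(D) = 2x⁵ ÷ x = 2x⁴. Subtract (2x⁴)·D = 2x⁵ − 4x⁴. Remainder: 7x⁴ − 7x³ − 13x² + 6x − 8.
Step 3: lead(7x⁴ − 7x³ − 13x² + 6x − 8) ÷ lead(D) = 7x⁴ ÷ x = 7x³. Subtract (7x³)·D = 7x⁴ − 14x³. Remainder: 7x³ − 13x² + 6x − 8.
Step 4: lead(7x³ − 13x² + 6x − 8) ÷ lead(D) = 7x³ ÷ x = 7x². Subtract (7x²)·D = 7x³ − 14x². Remainder: x² + 6x − 8.
Step 5: lead(x² + 6x − 8) ÷ lead(D) = x² ÷ x = x. Subtract (x)·D = x² − 2x. Remainder: 8x − 8.
Step 6: lead(8x − 8) ÷ lead(D) = 8x ÷ x = 8. Subtract (8)·D = 8x − 16. Remainder: 8.

R = [8]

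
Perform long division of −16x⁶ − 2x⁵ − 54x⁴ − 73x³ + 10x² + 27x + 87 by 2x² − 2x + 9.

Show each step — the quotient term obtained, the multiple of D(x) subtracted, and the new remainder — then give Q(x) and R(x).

Q(x) = −8x⁴ − 9x³ + 4x + 9; R(x) = 9x + 6

Step 1: lead(−16x⁶ − 2x⁵ − 54x⁴ − 73x³ + 10x² + 27x + 87) ÷ lead(D) = −16x⁶ ÷ 2x² = −8x⁴. Subtract (−8x⁴)·D = −16x⁶ + 16x⁵ − 72x⁴. Remainder: −18x⁵ + 18x⁴ − 73x³ + 10x² + 27x + 87.
Step 2: lead(−18x⁵ + 18x⁴ − 73x³ + 10x² + 27x + 87) ÷ lead(D) = −18x⁵ ÷ 2x² = −9x³. Subtract (−9x³)·D = −18x⁵ + 18x⁴ − 81x³. Remainder: 8x³ + 10x² + 27x + 87.
Step 3: lead(8x³ + 10x² + 27x + 87) ÷ lead(D) = 8x³ ÷ 2x² = 4x. Subtract (4x)·D = 8x³ − 8x² + 36x. Remainder: 18x² − 9x + 87.
Step 4: lead(18x² − 9x + 87) ÷ lead(D) = 18x² ÷ 2x² = 9. Subtract (9)·D = 18x² − 18x + 81. Remainder: 9x + 6.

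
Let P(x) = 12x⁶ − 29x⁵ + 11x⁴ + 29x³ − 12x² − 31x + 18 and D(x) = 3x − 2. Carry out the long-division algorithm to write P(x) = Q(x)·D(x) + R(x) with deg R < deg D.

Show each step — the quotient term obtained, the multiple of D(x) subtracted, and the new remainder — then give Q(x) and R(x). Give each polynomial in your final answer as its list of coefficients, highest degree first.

Step 1: lead(12x⁶ − 29x⁵ + 11x⁴ + 29x³ − 12x² − 31x + 18) ÷ lead(D) = 12x⁶ ÷ 3x = 4x⁵. Subtract (4x⁵)·D = 12x⁶ − 8x⁵. Remainder: −21x⁵ + 11x⁴ + 29x³ − 12x² − 31x + 18.
Step 2: lead(−21x⁵ + 11x⁴ + 29x³ − 12x² − 31x + 18) ÷ lead(D) = −21x⁵ ÷ 3x = −7x⁴. Subtract (−7x⁴)·D = −21x⁵ + 14x⁴. Remainder: −3x⁴ + 29x³ − 12x² − 31x + 18.
Step 3: lead(−3x⁴ + 29x³ − 12x² − 31x + 18) ÷ lead(D) = −3x⁴ ÷ 3x = −x³. Subtract (−x³)·D = −3x⁴ + 2x³. Remainder: 27x³ − 12x² − 31x + 18.
Step 4: lead(27x³ − 12x² − 31x + 18) ÷ lead(D) = 27x³ ÷ 3x = 9x². Subtract (9x²)·D = 27x³ − 18x². Remainder: 6x² − 31x + 18.
Step 5: lead(6x² − 31x + 18) ÷ lead(D) = 6x² ÷ 3x = 2x. Subtract (2x)·D = 6x² − 4x. Remainder: −27x + 18.
Step 6: lead(−27x + 18) ÷ lead(D) = −27x ÷ 3x = −9. Subtract (−9)·D = −27x + 18. Remainder: 0.

Q = [4, -7, -1, 9, 2, -9]; R = [0]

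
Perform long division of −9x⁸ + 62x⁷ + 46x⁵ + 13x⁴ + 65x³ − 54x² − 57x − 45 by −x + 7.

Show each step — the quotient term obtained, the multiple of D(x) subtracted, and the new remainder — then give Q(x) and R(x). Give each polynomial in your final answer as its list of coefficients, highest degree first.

Step 1: lead(−9x⁸ + 62x⁷ + 46x⁵ + 13x⁴ + 65x³ − 54x² − 57x − 45) ÷ lead(D) = −9x⁸ ÷ −x = 9x⁷. Subtract (9x⁷)·D = −9x⁸ + 63x⁷. Remainder: −x⁷ + 46x⁵ + 13x⁴ + 65x³ − 54x² − 57x − 45.
Step 2: lead(−x⁷ + 46x⁵ + 13x⁴ + 65x³ − 54x² − 57x − 45) ÷ lead(D) = −x⁷ ÷ −x = x⁶. Subtract (x⁶)·D = −x⁷ + 7x⁶. Remainder: −7x⁶ + 46x⁵ + 13x⁴ + 65x³ − 54x² − 57x − 45.
Step 3: lead(−7x⁶ + 46x⁵ + 13x⁴ + 65x³ − 54x² − 57x − 45) ÷ lead(D) = −7x⁶ ÷ −x = 7x⁵. Subtract (7x⁵)·D = −7x⁶ + 49x⁵. Remainder: −3x⁵ + 13x⁴ + 65x³ − 54x² − 57x − 45.
Step 4: lead(−3x⁵ + 13x⁴ + 65x³ − 54x² − 57x − 45) ÷ lead(D) = −3x⁵ ÷ −x = 3x⁴. Subtract (3x⁴)·D = −3x⁵ + 21x⁴. Remainder: −8x⁴ + 65x³ − 54x² − 57x − 45.
Step 5: lead(−8x⁴ + 65x³ − 54x² − 57x − 45) ÷ lead(D) = −8x⁴ ÷ −x = 8x³. Subtract (8x³)·D = −8x⁴ + 56x³. Remainder: 9x³ − 54x² − 57x − 45.
Step 6: lead(9x³ − 54x² − 57x − 45) ÷ lead(D) = 9x³ ÷ −x = −9x². Subtract (−9x²)·D = 9x³ − 63x². Remainder: 9x² − 57x − 45.
Step 7: lead(9x² − 57x − 45) ÷ lead(D) = 9x² ÷ −x = −9x. Subtract (−9x)·D = 9x² − 63x. Remainder: 6x − 45.
Step 8: lead(6x − 45) ÷ lead(D) = 6x ÷ −x = −6. Subtract (−6)·D = 6x − 42. Remainder: −3.

Q = [9, 1, 7, 3, 8, -9, -9, -6]; R = [-3]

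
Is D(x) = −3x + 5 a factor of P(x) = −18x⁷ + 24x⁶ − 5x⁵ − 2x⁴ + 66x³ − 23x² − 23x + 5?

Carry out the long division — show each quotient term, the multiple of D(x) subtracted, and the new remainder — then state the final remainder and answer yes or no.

Step 1: lead(−18x⁷ + 24x⁶ − 5x⁵ − 2x⁴ + 66x³ − 23x² − 23x + 5) ÷ lead(D) = −18x⁷ ÷ −3x = 6x⁶. Subtract (6x⁶)·D = −18x⁷ + 30x⁶. Remainder: −6x⁶ − 5x⁵ − 2x⁴ + 66x³ − 23x² − 23x + 5.
Step 2: lead(−6x⁶ − 5x⁵ − 2x⁴ + 66x³ − 23x² − 23x + 5) ÷ lead(D) = −6x⁶ ÷ −3x = 2x⁵. Subtract (2x⁵)·D = −6x⁶ + 10x⁵. Remainder: −15x⁵ − 2x⁴ + 66x³ − 23x² − 23x + 5.
Step 3: lead(−15x⁵ − 2x⁴ + 66x³ − 23x² − 23x + 5) ÷ lead(D) = −15x⁵ ÷ −3x = 5x⁴. Subtract (5x⁴)·D = −15x⁵ + 25x⁴. Remainder: −27x⁴ + 66x³ − 23x² − 23x + 5.
Step 4: lead(−27x⁴ + 66x³ − 23x² − 23x + 5) ÷ lead(D) = −27x⁴ ÷ −3x = 9x³. Subtract (9x³)·D = −27x⁴ + 45x³. Remainder: 21x³ − 23x² − 23x + 5.
Step 5: lead(21x³ − 23x² − 23x + 5) ÷ lead(D) = 21x³ ÷ −3x = −7x². Subtract (−7x²)·D = 21x³ − 35x². Remainder: 12x² − 23x + 5.
Step 6: lead(12x² − 23x + 5) ÷ lead(D) = 12x² ÷ −3x = −4x. Subtract (−4x)·D = 12x² − 20x. Remainder: −3x + 5.
Step 7: lead(−3x + 5) ÷ lead(D) = −3x ÷ −3x = 1. Subtract (1)·D = −3x + 5. Remainder: 0.

R(x) = 0, so D(x) is a factor of P(x). yes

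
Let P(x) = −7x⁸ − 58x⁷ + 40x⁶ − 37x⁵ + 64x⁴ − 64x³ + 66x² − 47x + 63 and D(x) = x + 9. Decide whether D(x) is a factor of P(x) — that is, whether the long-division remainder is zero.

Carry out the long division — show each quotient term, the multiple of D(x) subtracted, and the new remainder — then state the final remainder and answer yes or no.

Step 1: lead(−7x⁸ − 58x⁷ + 40x⁶ − 37x⁵ + 64x⁴ − 64x³ + 66x² − 47x + 63) ÷ lead(D) = −7x⁸ ÷ x = −7x⁷. Subtract (−7x⁷)·D = −7x⁸ − 63x⁷. Remainder: 5x⁷ + 40x⁶ − 37x⁵ + 64x⁴ − 64x³ + 66x² − 47x + 63.
Step 2: lead(5x⁷ + 40x⁶ − 37x⁵ + 64x⁴ − 64x³ + 66x² − 47x + 63) ÷ lead(D) = 5x⁷ ÷ x = 5x⁶. Subtract (5x⁶)·D = 5x⁷ + 45x⁶. Remainder: −5x⁶ − 37x⁵ + 64x⁴ − 64x³ + 66x² − 47x + 63.
Step 3: lead(−5x⁶ − 37x⁵ + 64x⁴ − 64x³ + 66x² − 47x + 63) ÷ lead(D) = −5x⁶ ÷ x = −5x⁵. Subtract (−5x⁵)·D = −5x⁶ − 45x⁵. Remainder: 8x⁵ + 64x⁴ − 64x³ + 66x² − 47x + 63.
Step 4: lead(8x⁵ + 64x⁴ − 64x³ + 66x² − 47x + 63) ÷ lead(D) = 8x⁵ ÷ x = 8x⁴. Subtract (8x⁴)·D = 8x⁵ + 72x⁴. Remainder: −8x⁴ − 64x³ + 66x² − 47x + 63.
Step 5: lead(−8x⁴ − 64x³ + 66x² − 47x + 63) ÷ lead(D) = −8x⁴ ÷ x = −8x³. Subtract (−8x³)·D = −8x⁴ − 72x³. Remainder: 8x³ + 66x² − 47x + 63.
Step 6: lead(8x³ + 66x² − 47x + 63) ÷ lead(D) = 8x³ ÷ x = 8x². Subtract (8x²)·D = 8x³ + 72x². Remainder: −6x² − 47x + 63.
Step 7: lead(−6x² − 47x + 63) ÷ lead(D) = −6x² ÷ x = −6x. Subtract (−6x)·D = −6x² − 54x. Remainder: 7x + 63.
Step 8: lead(7x + 63) ÷ lead(D) = 7x ÷ x = 7. Subtract (7)·D = 7x + 63. Remainder: 0.

R(x) = 0, so D(x) is a factor of P(x). yes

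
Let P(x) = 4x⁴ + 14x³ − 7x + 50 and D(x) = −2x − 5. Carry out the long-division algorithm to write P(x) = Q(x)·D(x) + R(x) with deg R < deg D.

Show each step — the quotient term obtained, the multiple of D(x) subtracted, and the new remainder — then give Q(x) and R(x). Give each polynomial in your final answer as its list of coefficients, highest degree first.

Q = [-2, -2, 5, -9]; R = [5]

Step 1: lead(4x⁴ + 14x³ − 7x + 50) ÷ lead(D) = 4x⁴ ÷ −2x = −2x³. Subtract (−2x³)·D = 4x⁴ + 10x³. Remainder: 4x³ − 7x + 50.
Step 2: lead(4x³ − 7x + 50) ÷ lead(D) = 4x³ ÷ −2x = −2x². Subtract (−2x²)·D = 4x³ + 10x². Remainder: −10x² − 7x + 50.
Step 3: lead(−10x² − 7x + 50) ÷ lead(D) = −10x² ÷ −2x = 5x. Subtract (5x)·D = −10x² − 25x. Remainder: 18x + 50.
Step 4: lead(18x + 50) ÷ lead(D) = 18x ÷ −2x = −9. Subtract (−9)·D = 18x + 45. Remainder: 5.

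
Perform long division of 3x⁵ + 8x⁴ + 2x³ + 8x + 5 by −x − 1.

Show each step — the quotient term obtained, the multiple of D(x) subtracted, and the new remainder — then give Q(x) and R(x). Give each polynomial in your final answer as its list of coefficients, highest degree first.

Q = [-3, -5, 3, -3, -5]; R = [0]

Step 1: lead(3x⁵ + 8x⁴ + 2x³ + 8x + 5) ÷ lead(D) = 3x⁵ ÷ −x = −3x⁴. Subtract (−3x⁴)·D = 3x⁵ + 3x⁴. Remainder: 5x⁴ + 2x³ + 8x + 5.
Step 2: lead(5x⁴ + 2x³ + 8x + 5) ÷ lead(D) = 5x⁴ ÷ −x = −5x³. Subtract (−5x³)·D = 5x⁴ + 5x³. Remainder: −3x³ + 8x + 5.
Step 3: lead(−3x³ + 8x + 5) ÷ lead(D) = −3x³ ÷ −x = 3x². Subtract (3x²)·D = −3x³ − 3x². Remainder: 3x² + 8x + 5.
Step 4: lead(3x² + 8x + 5) ÷ lead(D) = 3x² ÷ −x = −3x. Subtract (−3x)·D = 3x² + 3x. Remainder: 5x + 5.
Step 5: lead(5x + 5) ÷ lead(D) = 5x ÷ −x = −5. Subtract (−5)·D = 5x + 5. Remainder: 0.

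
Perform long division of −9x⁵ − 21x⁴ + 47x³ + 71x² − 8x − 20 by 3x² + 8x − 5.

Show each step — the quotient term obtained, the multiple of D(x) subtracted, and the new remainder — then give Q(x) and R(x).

Step 1: lead(−9x⁵ − 21x⁴ + 47x³ + 71x² − 8x − 20) ÷ lead(D) = −9x⁵ ÷ 3x² = −3x³. Subtract (−3x³)·D = −9x⁵ − 24x⁴ + 15x³. Remainder: 3x⁴ + 32x³ + 71x² − 8x − 20.
Step 2: lead(3x⁴ + 32x³ + 71x² − 8x − 20) ÷ lead(D) = 3x⁴ ÷ 3x² = x². Subtract (x²)·D = 3x⁴ + 8x³ − 5x². Remainder: 24x³ + 76x² − 8x − 20.
Step 3: lead(24x³ + 76x² − 8x − 20) ÷ lead(D) = 24x³ ÷ 3x² = 8x. Subtract (8x)·D = 24x³ + 64x² − 40x. Remainder: 12x² + 32x − 20.
Step 4: lead(12x² + 32x − 20) ÷ lead(D) = 12x² ÷ 3x² = 4. Subtract (4)·D = 12x² + 32x − 20. Remainder: 0.

Q(x) = −3x³ + x² + 8x + 4; R(x) = 0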